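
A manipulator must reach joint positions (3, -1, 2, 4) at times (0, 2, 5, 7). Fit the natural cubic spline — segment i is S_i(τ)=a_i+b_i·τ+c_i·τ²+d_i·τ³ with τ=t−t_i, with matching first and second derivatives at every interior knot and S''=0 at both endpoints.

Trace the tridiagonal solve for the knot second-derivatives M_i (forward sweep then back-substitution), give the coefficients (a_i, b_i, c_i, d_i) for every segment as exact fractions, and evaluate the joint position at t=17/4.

  seg 0: a=3 b=-242/91 c=0 d=15/91
  seg 1: a=-1 b=-62/91 c=90/91 d=-1/7
  seg 2: a=2 b=127/91 c=-27/91 d=9/182
S(17/4) = 4931/5824

Δ: Δ0=-2, Δ1=1, Δ2=1
row 1: diag=10, rhs=18; c'=3/10, d'=9/5
row 2: denom=10−3·3/10=91/10; d'=(0−3·9/5)/(91/10)=-54/91
back: M2=-54/91
back: M1=9/5−3/10·-54/91=180/91
M: M0=0, M1=180/91, M2=-54/91, M3=0
seg 0: a=3, c=M0/2=0, d=(M1−M0)/(6·2)=15/91, b=Δ0−h0·(2M0+M1)/6=-242/91
seg 1: a=-1, c=M1/2=90/91, d=(M2−M1)/(6·3)=-1/7, b=Δ1−h1·(2M1+M2)/6=-62/91
seg 2: a=2, c=M2/2=-27/91, d=(M3−M2)/(6·2)=9/182, b=Δ2−h2·(2M2+M3)/6=127/91
t_q=17/4 → seg 1, τ=9/4; S=-1+-62/91·τ+90/91·τ²+-1/7·τ³=4931/5824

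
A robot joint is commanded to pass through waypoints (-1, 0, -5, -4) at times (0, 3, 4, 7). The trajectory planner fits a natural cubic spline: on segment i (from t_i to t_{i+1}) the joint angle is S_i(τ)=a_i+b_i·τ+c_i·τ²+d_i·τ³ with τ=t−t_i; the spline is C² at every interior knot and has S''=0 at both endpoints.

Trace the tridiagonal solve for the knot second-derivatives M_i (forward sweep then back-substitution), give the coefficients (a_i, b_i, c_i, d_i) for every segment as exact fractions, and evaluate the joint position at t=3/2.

  seg 0: a=-1 b=55/21 c=0 d=-16/63
  seg 1: a=0 b=-89/21 c=-16/7 d=32/21
  seg 2: a=-5 b=-89/21 c=16/7 d=-16/63
S(3/2) = 29/14

Δ: Δ0=1/3, Δ1=-5, Δ2=1/3
row 1: diag=8, rhs=-32; c'=1/8, d'=-4
row 2: denom=8−1·1/8=63/8; d'=(32−1·-4)/(63/8)=32/7
back: M2=32/7
back: M1=-4−1/8·32/7=-32/7
M: M0=0, M1=-32/7, M2=32/7, M3=0
seg 0: a=-1, c=M0/2=0, d=(M1−M0)/(6·3)=-16/63, b=Δ0−h0·(2M0+M1)/6=55/21
seg 1: a=0, c=M1/2=-16/7, d=(M2−M1)/(6·1)=32/21, b=Δ1−h1·(2M1+M2)/6=-89/21
seg 2: a=-5, c=M2/2=16/7, d=(M3−M2)/(6·3)=-16/63, b=Δ2−h2·(2M2+M3)/6=-89/21
t_q=3/2 → seg 0, τ=3/2; S=-1+55/21·τ+0·τ²+-16/63·τ³=29/14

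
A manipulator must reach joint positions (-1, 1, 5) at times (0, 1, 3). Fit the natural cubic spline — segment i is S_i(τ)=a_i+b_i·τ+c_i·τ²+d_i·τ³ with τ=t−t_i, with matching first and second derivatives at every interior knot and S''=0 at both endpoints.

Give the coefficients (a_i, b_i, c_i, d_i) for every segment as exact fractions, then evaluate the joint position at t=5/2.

  seg 0: a=-1 b=2 c=0 d=0
  seg 1: a=1 b=2 c=0 d=0
S(5/2) = 4

Δ: Δ0=2, Δ1=2
row 1: diag=6, rhs=0; c'=1/3, d'=0
back: M1=0
M: M0=0, M1=0, M2=0
seg 0: a=-1, c=M0/2=0, d=(M1−M0)/(6·1)=0, b=Δ0−h0·(2M0+M1)/6=2
seg 1: a=1, c=M1/2=0, d=(M2−M1)/(6·2)=0, b=Δ1−h1·(2M1+M2)/6=2
t_q=5/2 → seg 1, τ=3/2; S=1+2·τ+0·τ²+0·τ³=4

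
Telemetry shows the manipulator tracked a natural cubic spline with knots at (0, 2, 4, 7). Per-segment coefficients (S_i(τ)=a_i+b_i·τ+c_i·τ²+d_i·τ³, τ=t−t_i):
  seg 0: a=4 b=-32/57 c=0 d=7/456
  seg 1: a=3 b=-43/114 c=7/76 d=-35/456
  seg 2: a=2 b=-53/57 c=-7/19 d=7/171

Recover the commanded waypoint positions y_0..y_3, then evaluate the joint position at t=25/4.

y_0 = S_0(0) = a_0 = 4
y_1 = S_1(0) = a_1 = 3
y_2 = S_2(0) = a_2 = 2
y_3 = S_2(3) = -3
t_q=25/4 is in segment 2 (τ=9/4); S_2(τ)=-1813/1216

y_0=4 y_1=3 y_2=2 y_3=-3
S(25/4) = -1813/1216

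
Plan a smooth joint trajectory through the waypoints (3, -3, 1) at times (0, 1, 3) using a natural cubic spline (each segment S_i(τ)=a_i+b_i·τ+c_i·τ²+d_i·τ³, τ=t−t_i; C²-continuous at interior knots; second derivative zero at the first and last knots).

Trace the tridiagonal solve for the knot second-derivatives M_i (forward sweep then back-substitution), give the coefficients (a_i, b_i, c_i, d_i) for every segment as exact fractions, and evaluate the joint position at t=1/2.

  seg 0: a=3 b=-22/3 c=0 d=4/3
  seg 1: a=-3 b=-10/3 c=4 d=-2/3
S(1/2) = -1/2

Δ: Δ0=-6, Δ1=2
row 1: diag=6, rhs=48; c'=1/3, d'=8
back: M1=8
M: M0=0, M1=8, M2=0
seg 0: a=3, c=M0/2=0, d=(M1−M0)/(6·1)=4/3, b=Δ0−h0·(2M0+M1)/6=-22/3
seg 1: a=-3, c=M1/2=4, d=(M2−M1)/(6·2)=-2/3, b=Δ1−h1·(2M1+M2)/6=-10/3
t_q=1/2 → seg 0, τ=1/2; S=3+-22/3·τ+0·τ²+4/3·τ³=-1/2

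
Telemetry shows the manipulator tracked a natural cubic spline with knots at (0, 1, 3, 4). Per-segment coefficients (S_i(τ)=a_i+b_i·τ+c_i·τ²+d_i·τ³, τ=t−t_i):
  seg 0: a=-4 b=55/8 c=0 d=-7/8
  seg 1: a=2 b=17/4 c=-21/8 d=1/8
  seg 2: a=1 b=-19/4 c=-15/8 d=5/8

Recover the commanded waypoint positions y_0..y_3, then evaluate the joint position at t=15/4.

y_0=-4 y_1=2 y_2=1 y_3=-5
S(15/4) = -1717/512

y_0 = S_0(0) = a_0 = -4
y_1 = S_1(0) = a_1 = 2
y_2 = S_2(0) = a_2 = 1
y_3 = S_2(1) = -5
t_q=15/4 is in segment 2 (τ=3/4); S_2(τ)=-1717/512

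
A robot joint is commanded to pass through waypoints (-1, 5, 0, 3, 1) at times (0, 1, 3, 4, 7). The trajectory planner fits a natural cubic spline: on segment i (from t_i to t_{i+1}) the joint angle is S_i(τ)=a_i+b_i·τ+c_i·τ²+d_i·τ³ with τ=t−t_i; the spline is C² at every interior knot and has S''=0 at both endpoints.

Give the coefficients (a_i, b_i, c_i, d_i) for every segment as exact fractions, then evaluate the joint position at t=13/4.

  seg 0: a=-1 b=11969/1500 c=0 d=-2969/1500
  seg 1: a=5 b=1531/750 c=-2969/500 d=5501/3000
  seg 2: a=0 b=22/75 c=633/125 d=-884/375
  seg 3: a=3 b=1256/375 c=-251/125 d=251/1125
S(13/4) = 353/1000

Δ: Δ0=6, Δ1=-5/2, Δ2=3, Δ3=-2/3
row 1: diag=6, rhs=-51; c'=1/3, d'=-17/2
row 2: denom=6−2·1/3=16/3; d'=(33−2·-17/2)/(16/3)=75/8
row 3: denom=8−1·3/16=125/16; d'=(-22−1·75/8)/(125/16)=-502/125
back: M3=-502/125
back: M2=75/8−3/16·-502/125=1266/125
back: M1=-17/2−1/3·1266/125=-2969/250
M: M0=0, M1=-2969/250, M2=1266/125, M3=-502/125, M4=0
seg 0: a=-1, c=M0/2=0, d=(M1−M0)/(6·1)=-2969/1500, b=Δ0−h0·(2M0+M1)/6=11969/1500
seg 1: a=5, c=M1/2=-2969/500, d=(M2−M1)/(6·2)=5501/3000, b=Δ1−h1·(2M1+M2)/6=1531/750
seg 2: a=0, c=M2/2=633/125, d=(M3−M2)/(6·1)=-884/375, b=Δ2−h2·(2M2+M3)/6=22/75
seg 3: a=3, c=M3/2=-251/125, d=(M4−M3)/(6·3)=251/1125, b=Δ3−h3·(2M3+M4)/6=1256/375
t_q=13/4 → seg 2, τ=1/4; S=0+22/75·τ+633/125·τ²+-884/375·τ³=353/1000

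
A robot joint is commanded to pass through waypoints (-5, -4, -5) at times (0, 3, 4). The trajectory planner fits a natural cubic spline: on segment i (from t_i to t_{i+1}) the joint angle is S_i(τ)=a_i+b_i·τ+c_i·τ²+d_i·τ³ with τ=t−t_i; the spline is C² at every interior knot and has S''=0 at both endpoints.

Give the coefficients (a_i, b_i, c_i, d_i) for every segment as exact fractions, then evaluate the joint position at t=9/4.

  seg 0: a=-5 b=5/6 c=0 d=-1/18
  seg 1: a=-4 b=-2/3 c=-1/2 d=1/6
S(9/4) = -481/128

Δ: Δ0=1/3, Δ1=-1
row 1: diag=8, rhs=-8; c'=1/8, d'=-1
back: M1=-1
M: M0=0, M1=-1, M2=0
seg 0: a=-5, c=M0/2=0, d=(M1−M0)/(6·3)=-1/18, b=Δ0−h0·(2M0+M1)/6=5/6
seg 1: a=-4, c=M1/2=-1/2, d=(M2−M1)/(6·1)=1/6, b=Δ1−h1·(2M1+M2)/6=-2/3
t_q=9/4 → seg 0, τ=9/4; S=-5+5/6·τ+0·τ²+-1/18·τ³=-481/128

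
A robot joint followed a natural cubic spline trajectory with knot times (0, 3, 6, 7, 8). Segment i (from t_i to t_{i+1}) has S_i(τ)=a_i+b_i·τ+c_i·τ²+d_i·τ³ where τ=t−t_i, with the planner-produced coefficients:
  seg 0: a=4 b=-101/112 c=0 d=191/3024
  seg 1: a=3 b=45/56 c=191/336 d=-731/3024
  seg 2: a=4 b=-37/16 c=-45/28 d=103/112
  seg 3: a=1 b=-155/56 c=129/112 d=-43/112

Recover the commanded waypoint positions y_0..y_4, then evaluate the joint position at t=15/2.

y_0 = S_0(0) = a_0 = 4
y_1 = S_1(0) = a_1 = 3
y_2 = S_2(0) = a_2 = 4
y_3 = S_3(0) = a_3 = 1
y_4 = S_3(1) = -1
t_q=15/2 is in segment 3 (τ=1/2); S_3(τ)=-129/896

y_0=4 y_1=3 y_2=4 y_3=1 y_4=-1
S(15/2) = -129/896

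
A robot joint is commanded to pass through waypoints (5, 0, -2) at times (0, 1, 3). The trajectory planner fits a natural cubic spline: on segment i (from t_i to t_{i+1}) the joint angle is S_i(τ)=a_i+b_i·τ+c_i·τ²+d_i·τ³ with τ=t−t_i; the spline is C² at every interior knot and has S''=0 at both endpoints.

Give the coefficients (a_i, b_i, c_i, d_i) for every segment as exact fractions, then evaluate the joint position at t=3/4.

Δ: Δ0=-5, Δ1=-1
row 1: diag=6, rhs=24; c'=1/3, d'=4
back: M1=4
M: M0=0, M1=4, M2=0
seg 0: a=5, c=M0/2=0, d=(M1−M0)/(6·1)=2/3, b=Δ0−h0·(2M0+M1)/6=-17/3
seg 1: a=0, c=M1/2=2, d=(M2−M1)/(6·2)=-1/3, b=Δ1−h1·(2M1+M2)/6=-11/3
t_q=3/4 → seg 0, τ=3/4; S=5+-17/3·τ+0·τ²+2/3·τ³=33/32

  seg 0: a=5 b=-17/3 c=0 d=2/3
  seg 1: a=0 b=-11/3 c=2 d=-1/3
S(3/4) = 33/32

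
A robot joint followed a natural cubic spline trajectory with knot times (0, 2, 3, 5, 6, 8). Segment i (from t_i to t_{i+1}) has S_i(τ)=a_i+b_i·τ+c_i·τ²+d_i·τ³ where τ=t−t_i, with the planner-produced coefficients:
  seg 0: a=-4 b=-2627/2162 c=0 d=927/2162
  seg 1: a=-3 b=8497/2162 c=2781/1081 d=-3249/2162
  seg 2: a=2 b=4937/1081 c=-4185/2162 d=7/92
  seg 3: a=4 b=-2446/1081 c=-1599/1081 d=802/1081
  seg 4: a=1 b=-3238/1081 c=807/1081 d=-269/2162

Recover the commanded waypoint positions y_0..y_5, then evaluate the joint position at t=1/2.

y_0=-4 y_1=-3 y_2=2 y_3=4 y_4=1 y_5=-3
S(1/2) = -78765/17296

y_0 = S_0(0) = a_0 = -4
y_1 = S_1(0) = a_1 = -3
y_2 = S_2(0) = a_2 = 2
y_3 = S_3(0) = a_3 = 4
y_4 = S_4(0) = a_4 = 1
y_5 = S_4(2) = -3
t_q=1/2 is in segment 0 (τ=1/2); S_0(τ)=-78765/17296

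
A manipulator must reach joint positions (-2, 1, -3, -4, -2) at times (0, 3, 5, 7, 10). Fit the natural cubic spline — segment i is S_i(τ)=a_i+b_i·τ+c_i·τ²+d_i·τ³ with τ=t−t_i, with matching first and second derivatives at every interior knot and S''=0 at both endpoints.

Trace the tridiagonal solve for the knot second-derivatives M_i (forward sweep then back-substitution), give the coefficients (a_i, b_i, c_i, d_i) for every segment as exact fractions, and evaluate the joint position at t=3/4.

Δ: Δ0=1, Δ1=-2, Δ2=-1/2, Δ3=2/3
row 1: diag=10, rhs=-18; c'=1/5, d'=-9/5
row 2: denom=8−2·1/5=38/5; d'=(9−2·-9/5)/(38/5)=63/38
row 3: denom=10−2·5/19=180/19; d'=(7−2·63/38)/(180/19)=7/18
back: M3=7/18
back: M2=63/38−5/19·7/18=14/9
back: M1=-9/5−1/5·14/9=-19/9
M: M0=0, M1=-19/9, M2=14/9, M3=7/18, M4=0
seg 0: a=-2, c=M0/2=0, d=(M1−M0)/(6·3)=-19/162, b=Δ0−h0·(2M0+M1)/6=37/18
seg 1: a=1, c=M1/2=-19/18, d=(M2−M1)/(6·2)=11/36, b=Δ1−h1·(2M1+M2)/6=-10/9
seg 2: a=-3, c=M2/2=7/9, d=(M3−M2)/(6·2)=-7/72, b=Δ2−h2·(2M2+M3)/6=-5/3
seg 3: a=-4, c=M3/2=7/36, d=(M4−M3)/(6·3)=-7/324, b=Δ3−h3·(2M3+M4)/6=5/18
t_q=3/4 → seg 0, τ=3/4; S=-2+37/18·τ+0·τ²+-19/162·τ³=-65/128

  seg 0: a=-2 b=37/18 c=0 d=-19/162
  seg 1: a=1 b=-10/9 c=-19/18 d=11/36
  seg 2: a=-3 b=-5/3 c=7/9 d=-7/72
  seg 3: a=-4 b=5/18 c=7/36 d=-7/324
S(3/4) = -65/128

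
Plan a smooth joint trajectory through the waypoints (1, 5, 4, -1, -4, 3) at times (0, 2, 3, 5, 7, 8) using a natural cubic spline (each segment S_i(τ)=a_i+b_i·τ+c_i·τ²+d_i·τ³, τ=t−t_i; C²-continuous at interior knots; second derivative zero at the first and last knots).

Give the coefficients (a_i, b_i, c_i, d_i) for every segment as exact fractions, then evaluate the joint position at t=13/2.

Δ: Δ0=2, Δ1=-1, Δ2=-5/2, Δ3=-3/2, Δ4=7
row 1: diag=6, rhs=-18; c'=1/6, d'=-3
row 2: denom=6−1·1/6=35/6; d'=(-9−1·-3)/(35/6)=-36/35
row 3: denom=8−2·12/35=256/35; d'=(6−2·-36/35)/(256/35)=141/128
row 4: denom=6−2·35/128=349/64; d'=(51−2·141/128)/(349/64)=3123/349
back: M4=3123/349
back: M3=141/128−35/128·3123/349=-939/698
back: M2=-36/35−12/35·-939/698=-198/349
back: M1=-3−1/6·-198/349=-1014/349
M: M0=0, M1=-1014/349, M2=-198/349, M3=-939/698, M4=3123/349, M5=0
seg 0: a=1, c=M0/2=0, d=(M1−M0)/(6·2)=-169/698, b=Δ0−h0·(2M0+M1)/6=1036/349
seg 1: a=5, c=M1/2=-507/349, d=(M2−M1)/(6·1)=136/349, b=Δ1−h1·(2M1+M2)/6=22/349
seg 2: a=4, c=M2/2=-99/349, d=(M3−M2)/(6·2)=-181/2792, b=Δ2−h2·(2M2+M3)/6=-584/349
seg 3: a=-1, c=M3/2=-939/1396, d=(M4−M3)/(6·2)=2395/2792, b=Δ3−h3·(2M3+M4)/6=-2503/698
seg 4: a=-4, c=M4/2=3123/698, d=(M5−M4)/(6·1)=-1041/698, b=Δ4−h4·(2M4+M5)/6=1402/349
t_q=13/2 → seg 3, τ=3/2; S=-1+-2503/698·τ+-939/1396·τ²+2395/2792·τ³=-111619/22336

  seg 0: a=1 b=1036/349 c=0 d=-169/698
  seg 1: a=5 b=22/349 c=-507/349 d=136/349
  seg 2: a=4 b=-584/349 c=-99/349 d=-181/2792
  seg 3: a=-1 b=-2503/698 c=-939/1396 d=2395/2792
  seg 4: a=-4 b=1402/349 c=3123/698 d=-1041/698
S(13/2) = -111619/22336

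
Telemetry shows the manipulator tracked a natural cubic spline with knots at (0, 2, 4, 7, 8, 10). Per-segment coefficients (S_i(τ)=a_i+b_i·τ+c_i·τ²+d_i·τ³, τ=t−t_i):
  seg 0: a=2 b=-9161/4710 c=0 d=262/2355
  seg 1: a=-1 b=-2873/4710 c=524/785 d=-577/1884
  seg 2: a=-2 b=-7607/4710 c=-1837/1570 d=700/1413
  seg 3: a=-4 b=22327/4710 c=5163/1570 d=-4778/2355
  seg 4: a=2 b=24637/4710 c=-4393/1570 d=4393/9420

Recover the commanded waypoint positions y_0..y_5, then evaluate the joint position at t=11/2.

y_0 = S_0(0) = a_0 = 2
y_1 = S_1(0) = a_1 = -1
y_2 = S_2(0) = a_2 = -2
y_3 = S_3(0) = a_3 = -4
y_4 = S_4(0) = a_4 = 2
y_5 = S_4(2) = 5
t_q=11/2 is in segment 2 (τ=3/2); S_2(τ)=-33807/6280

y_0=2 y_1=-1 y_2=-2 y_3=-4 y_4=2 y_5=5
S(11/2) = -33807/6280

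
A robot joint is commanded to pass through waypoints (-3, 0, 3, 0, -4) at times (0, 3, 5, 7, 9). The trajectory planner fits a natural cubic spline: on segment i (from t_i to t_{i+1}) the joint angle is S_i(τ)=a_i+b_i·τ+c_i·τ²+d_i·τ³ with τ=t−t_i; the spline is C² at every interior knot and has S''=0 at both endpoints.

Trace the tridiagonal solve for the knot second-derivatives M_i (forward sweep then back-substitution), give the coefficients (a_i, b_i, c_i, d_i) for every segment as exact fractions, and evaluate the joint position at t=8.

  seg 0: a=-3 b=85/142 c=0 d=19/426
  seg 1: a=0 b=128/71 c=57/142 d=-157/568
  seg 2: a=3 b=13/142 c=-357/284 d=131/568
  seg 3: a=0 b=-154/71 c=9/71 d=-3/142
S(8) = -293/142

Δ: Δ0=1, Δ1=3/2, Δ2=-3/2, Δ3=-2
row 1: diag=10, rhs=3; c'=1/5, d'=3/10
row 2: denom=8−2·1/5=38/5; d'=(-18−2·3/10)/(38/5)=-93/38
row 3: denom=8−2·5/19=142/19; d'=(-3−2·-93/38)/(142/19)=18/71
back: M3=18/71
back: M2=-93/38−5/19·18/71=-357/142
back: M1=3/10−1/5·-357/142=57/71
M: M0=0, M1=57/71, M2=-357/142, M3=18/71, M4=0
seg 0: a=-3, c=M0/2=0, d=(M1−M0)/(6·3)=19/426, b=Δ0−h0·(2M0+M1)/6=85/142
seg 1: a=0, c=M1/2=57/142, d=(M2−M1)/(6·2)=-157/568, b=Δ1−h1·(2M1+M2)/6=128/71
seg 2: a=3, c=M2/2=-357/284, d=(M3−M2)/(6·2)=131/568, b=Δ2−h2·(2M2+M3)/6=13/142
seg 3: a=0, c=M3/2=9/71, d=(M4−M3)/(6·2)=-3/142, b=Δ3−h3·(2M3+M4)/6=-154/71
t_q=8 → seg 3, τ=1; S=0+-154/71·τ+9/71·τ²+-3/142·τ³=-293/142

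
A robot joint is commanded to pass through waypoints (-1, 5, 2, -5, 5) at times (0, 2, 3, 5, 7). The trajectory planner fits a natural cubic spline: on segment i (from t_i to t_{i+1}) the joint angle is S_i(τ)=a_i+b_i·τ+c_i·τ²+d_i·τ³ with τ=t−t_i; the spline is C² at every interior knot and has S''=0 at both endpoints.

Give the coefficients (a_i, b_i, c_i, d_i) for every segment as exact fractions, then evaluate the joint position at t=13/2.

  seg 0: a=-1 b=627/128 c=0 d=-243/512
  seg 1: a=5 b=-51/64 c=-729/256 d=165/256
  seg 2: a=2 b=-1167/256 c=-117/128 d=739/1024
  seg 3: a=-5 b=57/128 c=1749/512 d=-583/1024
S(13/2) = 11735/8192

Δ: Δ0=3, Δ1=-3, Δ2=-7/2, Δ3=5
row 1: diag=6, rhs=-36; c'=1/6, d'=-6
row 2: denom=6−1·1/6=35/6; d'=(-3−1·-6)/(35/6)=18/35
row 3: denom=8−2·12/35=256/35; d'=(51−2·18/35)/(256/35)=1749/256
back: M3=1749/256
back: M2=18/35−12/35·1749/256=-117/64
back: M1=-6−1/6·-117/64=-729/128
M: M0=0, M1=-729/128, M2=-117/64, M3=1749/256, M4=0
seg 0: a=-1, c=M0/2=0, d=(M1−M0)/(6·2)=-243/512, b=Δ0−h0·(2M0+M1)/6=627/128
seg 1: a=5, c=M1/2=-729/256, d=(M2−M1)/(6·1)=165/256, b=Δ1−h1·(2M1+M2)/6=-51/64
seg 2: a=2, c=M2/2=-117/128, d=(M3−M2)/(6·2)=739/1024, b=Δ2−h2·(2M2+M3)/6=-1167/256
seg 3: a=-5, c=M3/2=1749/512, d=(M4−M3)/(6·2)=-583/1024, b=Δ3−h3·(2M3+M4)/6=57/128
t_q=13/2 → seg 3, τ=3/2; S=-5+57/128·τ+1749/512·τ²+-583/1024·τ³=11735/8192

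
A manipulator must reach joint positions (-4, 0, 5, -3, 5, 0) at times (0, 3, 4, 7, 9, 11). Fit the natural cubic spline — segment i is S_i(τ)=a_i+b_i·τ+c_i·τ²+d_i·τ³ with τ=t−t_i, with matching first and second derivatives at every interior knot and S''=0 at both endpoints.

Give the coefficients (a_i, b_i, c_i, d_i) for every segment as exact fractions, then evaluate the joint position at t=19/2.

  seg 0: a=-4 b=-875/1404 c=0 d=2747/12636
  seg 1: a=0 b=3683/702 c=2747/1404 d=-1031/468
  seg 2: a=5 b=3581/1404 c=-1633/351 d=12271/12636
  seg 3: a=-3 b=601/702 c=1913/468 d=-883/702
  seg 4: a=5 b=1483/702 c=-1619/468 d=1619/2808
S(19/2) = 39413/7488

Δ: Δ0=4/3, Δ1=5, Δ2=-8/3, Δ3=4, Δ4=-5/2
row 1: diag=8, rhs=22; c'=1/8, d'=11/4
row 2: denom=8−1·1/8=63/8; d'=(-46−1·11/4)/(63/8)=-130/21
row 3: denom=10−3·8/21=62/7; d'=(40−3·-130/21)/(62/7)=205/31
row 4: denom=8−2·7/31=234/31; d'=(-39−2·205/31)/(234/31)=-1619/234
back: M4=-1619/234
back: M3=205/31−7/31·-1619/234=1913/234
back: M2=-130/21−8/21·1913/234=-3266/351
back: M1=11/4−1/8·-3266/351=2747/702
M: M0=0, M1=2747/702, M2=-3266/351, M3=1913/234, M4=-1619/234, M5=0
seg 0: a=-4, c=M0/2=0, d=(M1−M0)/(6·3)=2747/12636, b=Δ0−h0·(2M0+M1)/6=-875/1404
seg 1: a=0, c=M1/2=2747/1404, d=(M2−M1)/(6·1)=-1031/468, b=Δ1−h1·(2M1+M2)/6=3683/702
seg 2: a=5, c=M2/2=-1633/351, d=(M3−M2)/(6·3)=12271/12636, b=Δ2−h2·(2M2+M3)/6=3581/1404
seg 3: a=-3, c=M3/2=1913/468, d=(M4−M3)/(6·2)=-883/702, b=Δ3−h3·(2M3+M4)/6=601/702
seg 4: a=5, c=M4/2=-1619/468, d=(M5−M4)/(6·2)=1619/2808, b=Δ4−h4·(2M4+M5)/6=1483/702
t_q=19/2 → seg 4, τ=1/2; S=5+1483/702·τ+-1619/468·τ²+1619/2808·τ³=39413/7488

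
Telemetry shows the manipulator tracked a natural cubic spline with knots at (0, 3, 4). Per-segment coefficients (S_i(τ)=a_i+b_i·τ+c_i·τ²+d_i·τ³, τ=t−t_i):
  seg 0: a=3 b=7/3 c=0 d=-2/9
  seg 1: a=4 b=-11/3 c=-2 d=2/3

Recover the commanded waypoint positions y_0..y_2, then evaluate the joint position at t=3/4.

y_0=3 y_1=4 y_2=-1
S(3/4) = 149/32

y_0 = S_0(0) = a_0 = 3
y_1 = S_1(0) = a_1 = 4
y_2 = S_1(1) = -1
t_q=3/4 is in segment 0 (τ=3/4); S_0(τ)=149/32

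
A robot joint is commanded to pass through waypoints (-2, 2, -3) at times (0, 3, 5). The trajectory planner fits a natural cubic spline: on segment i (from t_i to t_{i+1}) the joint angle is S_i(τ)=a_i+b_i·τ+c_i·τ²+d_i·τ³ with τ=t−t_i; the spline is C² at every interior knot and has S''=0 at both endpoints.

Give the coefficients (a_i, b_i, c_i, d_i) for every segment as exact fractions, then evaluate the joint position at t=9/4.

Δ: Δ0=4/3, Δ1=-5/2
row 1: diag=10, rhs=-23; c'=1/5, d'=-23/10
back: M1=-23/10
M: M0=0, M1=-23/10, M2=0
seg 0: a=-2, c=M0/2=0, d=(M1−M0)/(6·3)=-23/180, b=Δ0−h0·(2M0+M1)/6=149/60
seg 1: a=2, c=M1/2=-23/20, d=(M2−M1)/(6·2)=23/120, b=Δ1−h1·(2M1+M2)/6=-29/30
t_q=9/4 → seg 0, τ=9/4; S=-2+149/60·τ+0·τ²+-23/180·τ³=2729/1280

  seg 0: a=-2 b=149/60 c=0 d=-23/180
  seg 1: a=2 b=-29/30 c=-23/20 d=23/120
S(9/4) = 2729/1280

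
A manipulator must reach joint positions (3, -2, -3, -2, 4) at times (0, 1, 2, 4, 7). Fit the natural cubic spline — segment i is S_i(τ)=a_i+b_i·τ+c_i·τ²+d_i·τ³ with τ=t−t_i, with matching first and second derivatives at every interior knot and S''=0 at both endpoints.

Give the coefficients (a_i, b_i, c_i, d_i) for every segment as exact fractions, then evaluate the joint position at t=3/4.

Δ: Δ0=-5, Δ1=-1, Δ2=1/2, Δ3=2
row 1: diag=4, rhs=24; c'=1/4, d'=6
row 2: denom=6−1·1/4=23/4; d'=(9−1·6)/(23/4)=12/23
row 3: denom=10−2·8/23=214/23; d'=(9−2·12/23)/(214/23)=183/214
back: M3=183/214
back: M2=12/23−8/23·183/214=24/107
back: M1=6−1/4·24/107=636/107
M: M0=0, M1=636/107, M2=24/107, M3=183/214, M4=0
seg 0: a=3, c=M0/2=0, d=(M1−M0)/(6·1)=106/107, b=Δ0−h0·(2M0+M1)/6=-641/107
seg 1: a=-2, c=M1/2=318/107, d=(M2−M1)/(6·1)=-102/107, b=Δ1−h1·(2M1+M2)/6=-323/107
seg 2: a=-3, c=M2/2=12/107, d=(M3−M2)/(6·2)=45/856, b=Δ2−h2·(2M2+M3)/6=7/107
seg 3: a=-2, c=M3/2=183/428, d=(M4−M3)/(6·3)=-61/1284, b=Δ3−h3·(2M3+M4)/6=245/214
t_q=3/4 → seg 0, τ=3/4; S=3+-641/107·τ+0·τ²+106/107·τ³=-3681/3424

  seg 0: a=3 b=-641/107 c=0 d=106/107
  seg 1: a=-2 b=-323/107 c=318/107 d=-102/107
  seg 2: a=-3 b=7/107 c=12/107 d=45/856
  seg 3: a=-2 b=245/214 c=183/428 d=-61/1284
S(3/4) = -3681/3424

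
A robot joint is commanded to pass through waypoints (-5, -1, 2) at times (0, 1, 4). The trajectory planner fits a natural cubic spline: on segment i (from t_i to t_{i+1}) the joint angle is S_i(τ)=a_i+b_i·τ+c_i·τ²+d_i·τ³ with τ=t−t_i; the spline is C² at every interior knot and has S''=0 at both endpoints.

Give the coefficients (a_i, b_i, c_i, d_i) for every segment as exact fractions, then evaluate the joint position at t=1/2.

  seg 0: a=-5 b=35/8 c=0 d=-3/8
  seg 1: a=-1 b=13/4 c=-9/8 d=1/8
S(1/2) = -183/64

Δ: Δ0=4, Δ1=1
row 1: diag=8, rhs=-18; c'=3/8, d'=-9/4
back: M1=-9/4
M: M0=0, M1=-9/4, M2=0
seg 0: a=-5, c=M0/2=0, d=(M1−M0)/(6·1)=-3/8, b=Δ0−h0·(2M0+M1)/6=35/8
seg 1: a=-1, c=M1/2=-9/8, d=(M2−M1)/(6·3)=1/8, b=Δ1−h1·(2M1+M2)/6=13/4
t_q=1/2 → seg 0, τ=1/2; S=-5+35/8·τ+0·τ²+-3/8·τ³=-183/64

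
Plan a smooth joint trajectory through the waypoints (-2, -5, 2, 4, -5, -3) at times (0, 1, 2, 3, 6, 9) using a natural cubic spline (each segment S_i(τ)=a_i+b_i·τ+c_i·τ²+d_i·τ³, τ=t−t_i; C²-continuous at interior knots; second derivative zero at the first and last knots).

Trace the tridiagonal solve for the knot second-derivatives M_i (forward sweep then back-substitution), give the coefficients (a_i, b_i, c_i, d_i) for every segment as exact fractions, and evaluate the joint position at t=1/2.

Δ: Δ0=-3, Δ1=7, Δ2=2, Δ3=-3, Δ4=2/3
row 1: diag=4, rhs=60; c'=1/4, d'=15
row 2: denom=4−1·1/4=15/4; d'=(-30−1·15)/(15/4)=-12
row 3: denom=8−1·4/15=116/15; d'=(-30−1·-12)/(116/15)=-135/58
row 4: denom=12−3·45/116=1257/116; d'=(22−3·-135/58)/(1257/116)=3362/1257
back: M4=3362/1257
back: M3=-135/58−45/116·3362/1257=-1410/419
back: M2=-12−4/15·-1410/419=-4652/419
back: M1=15−1/4·-4652/419=7448/419
M: M0=0, M1=7448/419, M2=-4652/419, M3=-1410/419, M4=3362/1257, M5=0
seg 0: a=-2, c=M0/2=0, d=(M1−M0)/(6·1)=3724/1257, b=Δ0−h0·(2M0+M1)/6=-7495/1257
seg 1: a=-5, c=M1/2=3724/419, d=(M2−M1)/(6·1)=-6050/1257, b=Δ1−h1·(2M1+M2)/6=3677/1257
seg 2: a=2, c=M2/2=-2326/419, d=(M3−M2)/(6·1)=1621/1257, b=Δ2−h2·(2M2+M3)/6=7871/1257
seg 3: a=4, c=M3/2=-705/419, d=(M4−M3)/(6·3)=3796/11313, b=Δ3−h3·(2M3+M4)/6=-1222/1257
seg 4: a=-5, c=M4/2=1681/1257, d=(M5−M4)/(6·3)=-1681/11313, b=Δ4−h4·(2M4+M5)/6=-2524/1257
t_q=1/2 → seg 0, τ=1/2; S=-2+-7495/1257·τ+0·τ²+3724/1257·τ³=-1932/419

  seg 0: a=-2 b=-7495/1257 c=0 d=3724/1257
  seg 1: a=-5 b=3677/1257 c=3724/419 d=-6050/1257
  seg 2: a=2 b=7871/1257 c=-2326/419 d=1621/1257
  seg 3: a=4 b=-1222/1257 c=-705/419 d=3796/11313
  seg 4: a=-5 b=-2524/1257 c=1681/1257 d=-1681/11313
S(1/2) = -1932/419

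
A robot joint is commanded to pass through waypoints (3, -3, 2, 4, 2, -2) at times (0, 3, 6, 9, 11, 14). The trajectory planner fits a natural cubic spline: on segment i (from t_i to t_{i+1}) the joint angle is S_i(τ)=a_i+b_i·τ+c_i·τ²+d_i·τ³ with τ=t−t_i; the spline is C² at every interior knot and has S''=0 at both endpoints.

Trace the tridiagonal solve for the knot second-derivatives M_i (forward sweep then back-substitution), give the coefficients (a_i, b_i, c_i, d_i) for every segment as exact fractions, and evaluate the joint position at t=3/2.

  seg 0: a=3 b=-1993/660 c=0 d=673/5940
  seg 1: a=-3 b=13/330 c=673/660 d=-7/44
  seg 2: a=2 b=1229/660 c=-68/165 d=1/220
  seg 3: a=4 b=-161/330 c=-49/132 d=19/330
  seg 4: a=2 b=-141/110 c=-17/660 d=17/5940
S(3/2) = -2019/1760

Δ: Δ0=-2, Δ1=5/3, Δ2=2/3, Δ3=-1, Δ4=-4/3
row 1: diag=12, rhs=22; c'=1/4, d'=11/6
row 2: denom=12−3·1/4=45/4; d'=(-6−3·11/6)/(45/4)=-46/45
row 3: denom=10−3·4/15=46/5; d'=(-10−3·-46/45)/(46/5)=-52/69
row 4: denom=10−2·5/23=220/23; d'=(-2−2·-52/69)/(220/23)=-17/330
back: M4=-17/330
back: M3=-52/69−5/23·-17/330=-49/66
back: M2=-46/45−4/15·-49/66=-136/165
back: M1=11/6−1/4·-136/165=673/330
M: M0=0, M1=673/330, M2=-136/165, M3=-49/66, M4=-17/330, M5=0
seg 0: a=3, c=M0/2=0, d=(M1−M0)/(6·3)=673/5940, b=Δ0−h0·(2M0+M1)/6=-1993/660
seg 1: a=-3, c=M1/2=673/660, d=(M2−M1)/(6·3)=-7/44, b=Δ1−h1·(2M1+M2)/6=13/330
seg 2: a=2, c=M2/2=-68/165, d=(M3−M2)/(6·3)=1/220, b=Δ2−h2·(2M2+M3)/6=1229/660
seg 3: a=4, c=M3/2=-49/132, d=(M4−M3)/(6·2)=19/330, b=Δ3−h3·(2M3+M4)/6=-161/330
seg 4: a=2, c=M4/2=-17/660, d=(M5−M4)/(6·3)=17/5940, b=Δ4−h4·(2M4+M5)/6=-141/110
t_q=3/2 → seg 0, τ=3/2; S=3+-1993/660·τ+0·τ²+673/5940·τ³=-2019/1760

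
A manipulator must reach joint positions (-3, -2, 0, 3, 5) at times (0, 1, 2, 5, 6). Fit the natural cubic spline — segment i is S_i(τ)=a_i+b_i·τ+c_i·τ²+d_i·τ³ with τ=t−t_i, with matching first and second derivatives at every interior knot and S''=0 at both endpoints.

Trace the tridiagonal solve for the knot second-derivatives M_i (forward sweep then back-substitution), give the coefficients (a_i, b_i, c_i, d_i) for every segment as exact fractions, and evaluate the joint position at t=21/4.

Δ: Δ0=1, Δ1=2, Δ2=1, Δ3=2
row 1: diag=4, rhs=6; c'=1/4, d'=3/2
row 2: denom=8−1·1/4=31/4; d'=(-6−1·3/2)/(31/4)=-30/31
row 3: denom=8−3·12/31=212/31; d'=(6−3·-30/31)/(212/31)=69/53
back: M3=69/53
back: M2=-30/31−12/31·69/53=-78/53
back: M1=3/2−1/4·-78/53=99/53
M: M0=0, M1=99/53, M2=-78/53, M3=69/53, M4=0
seg 0: a=-3, c=M0/2=0, d=(M1−M0)/(6·1)=33/106, b=Δ0−h0·(2M0+M1)/6=73/106
seg 1: a=-2, c=M1/2=99/106, d=(M2−M1)/(6·1)=-59/106, b=Δ1−h1·(2M1+M2)/6=86/53
seg 2: a=0, c=M2/2=-39/53, d=(M3−M2)/(6·3)=49/318, b=Δ2−h2·(2M2+M3)/6=193/106
seg 3: a=3, c=M3/2=69/106, d=(M4−M3)/(6·1)=-23/106, b=Δ3−h3·(2M3+M4)/6=83/53
t_q=21/4 → seg 3, τ=1/4; S=3+83/53·τ+69/106·τ²+-23/106·τ³=23261/6784

  seg 0: a=-3 b=73/106 c=0 d=33/106
  seg 1: a=-2 b=86/53 c=99/106 d=-59/106
  seg 2: a=0 b=193/106 c=-39/53 d=49/318
  seg 3: a=3 b=83/53 c=69/106 d=-23/106
S(21/4) = 23261/6784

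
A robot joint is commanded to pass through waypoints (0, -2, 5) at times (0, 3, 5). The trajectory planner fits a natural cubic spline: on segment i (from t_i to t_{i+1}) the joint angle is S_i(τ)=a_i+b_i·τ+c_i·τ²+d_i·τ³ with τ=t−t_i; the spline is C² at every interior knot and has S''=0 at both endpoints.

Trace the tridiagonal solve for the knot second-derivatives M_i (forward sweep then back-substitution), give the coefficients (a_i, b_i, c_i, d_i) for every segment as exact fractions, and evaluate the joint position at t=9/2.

Δ: Δ0=-2/3, Δ1=7/2
row 1: diag=10, rhs=25; c'=1/5, d'=5/2
back: M1=5/2
M: M0=0, M1=5/2, M2=0
seg 0: a=0, c=M0/2=0, d=(M1−M0)/(6·3)=5/36, b=Δ0−h0·(2M0+M1)/6=-23/12
seg 1: a=-2, c=M1/2=5/4, d=(M2−M1)/(6·2)=-5/24, b=Δ1−h1·(2M1+M2)/6=11/6
t_q=9/2 → seg 1, τ=3/2; S=-2+11/6·τ+5/4·τ²+-5/24·τ³=183/64

  seg 0: a=0 b=-23/12 c=0 d=5/36
  seg 1: a=-2 b=11/6 c=5/4 d=-5/24
S(9/2) = 183/64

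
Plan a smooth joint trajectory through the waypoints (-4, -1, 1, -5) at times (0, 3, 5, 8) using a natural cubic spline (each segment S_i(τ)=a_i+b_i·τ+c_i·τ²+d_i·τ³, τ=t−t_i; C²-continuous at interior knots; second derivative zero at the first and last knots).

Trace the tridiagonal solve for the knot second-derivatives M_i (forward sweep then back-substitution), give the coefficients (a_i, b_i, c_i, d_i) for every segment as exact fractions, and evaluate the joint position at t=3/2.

Δ: Δ0=1, Δ1=1, Δ2=-2
row 1: diag=10, rhs=0; c'=1/5, d'=0
row 2: denom=10−2·1/5=48/5; d'=(-18−2·0)/(48/5)=-15/8
back: M2=-15/8
back: M1=0−1/5·-15/8=3/8
M: M0=0, M1=3/8, M2=-15/8, M3=0
seg 0: a=-4, c=M0/2=0, d=(M1−M0)/(6·3)=1/48, b=Δ0−h0·(2M0+M1)/6=13/16
seg 1: a=-1, c=M1/2=3/16, d=(M2−M1)/(6·2)=-3/16, b=Δ1−h1·(2M1+M2)/6=11/8
seg 2: a=1, c=M2/2=-15/16, d=(M3−M2)/(6·3)=5/48, b=Δ2−h2·(2M2+M3)/6=-1/8
t_q=3/2 → seg 0, τ=3/2; S=-4+13/16·τ+0·τ²+1/48·τ³=-347/128

  seg 0: a=-4 b=13/16 c=0 d=1/48
  seg 1: a=-1 b=11/8 c=3/16 d=-3/16
  seg 2: a=1 b=-1/8 c=-15/16 d=5/48
S(3/2) = -347/128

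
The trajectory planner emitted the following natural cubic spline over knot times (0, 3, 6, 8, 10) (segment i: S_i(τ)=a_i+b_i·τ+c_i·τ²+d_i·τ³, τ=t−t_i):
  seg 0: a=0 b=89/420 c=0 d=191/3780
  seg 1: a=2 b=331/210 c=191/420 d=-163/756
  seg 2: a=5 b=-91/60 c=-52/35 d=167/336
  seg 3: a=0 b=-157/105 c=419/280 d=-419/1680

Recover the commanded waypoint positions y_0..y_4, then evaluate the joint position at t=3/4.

y_0 = S_0(0) = a_0 = 0
y_1 = S_1(0) = a_1 = 2
y_2 = S_2(0) = a_2 = 5
y_3 = S_3(0) = a_3 = 0
y_4 = S_3(2) = 1
t_q=3/4 is in segment 0 (τ=3/4); S_0(τ)=323/1792

y_0=0 y_1=2 y_2=5 y_3=0 y_4=1
S(3/4) = 323/1792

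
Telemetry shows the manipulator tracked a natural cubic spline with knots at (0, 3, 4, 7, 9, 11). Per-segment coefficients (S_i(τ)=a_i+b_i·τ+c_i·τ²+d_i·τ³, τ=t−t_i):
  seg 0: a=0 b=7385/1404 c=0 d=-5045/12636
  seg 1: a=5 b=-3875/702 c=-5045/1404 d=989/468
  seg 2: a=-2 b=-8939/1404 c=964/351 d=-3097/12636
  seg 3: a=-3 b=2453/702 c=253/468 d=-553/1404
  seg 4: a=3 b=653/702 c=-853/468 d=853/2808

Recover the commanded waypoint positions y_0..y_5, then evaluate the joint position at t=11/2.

y_0=0 y_1=5 y_2=-2 y_3=-3 y_4=3 y_5=0
S(11/2) = -595/96

y_0 = S_0(0) = a_0 = 0
y_1 = S_1(0) = a_1 = 5
y_2 = S_2(0) = a_2 = -2
y_3 = S_3(0) = a_3 = -3
y_4 = S_4(0) = a_4 = 3
y_5 = S_4(2) = 0
t_q=11/2 is in segment 2 (τ=3/2); S_2(τ)=-595/96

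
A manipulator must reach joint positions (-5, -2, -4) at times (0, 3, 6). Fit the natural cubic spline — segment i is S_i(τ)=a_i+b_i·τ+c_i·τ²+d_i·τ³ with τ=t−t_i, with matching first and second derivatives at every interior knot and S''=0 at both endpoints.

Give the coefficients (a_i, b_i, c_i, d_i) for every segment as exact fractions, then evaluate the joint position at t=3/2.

  seg 0: a=-5 b=17/12 c=0 d=-5/108
  seg 1: a=-2 b=1/6 c=-5/12 d=5/108
S(3/2) = -97/32

Δ: Δ0=1, Δ1=-2/3
row 1: diag=12, rhs=-10; c'=1/4, d'=-5/6
back: M1=-5/6
M: M0=0, M1=-5/6, M2=0
seg 0: a=-5, c=M0/2=0, d=(M1−M0)/(6·3)=-5/108, b=Δ0−h0·(2M0+M1)/6=17/12
seg 1: a=-2, c=M1/2=-5/12, d=(M2−M1)/(6·3)=5/108, b=Δ1−h1·(2M1+M2)/6=1/6
t_q=3/2 → seg 0, τ=3/2; S=-5+17/12·τ+0·τ²+-5/108·τ³=-97/32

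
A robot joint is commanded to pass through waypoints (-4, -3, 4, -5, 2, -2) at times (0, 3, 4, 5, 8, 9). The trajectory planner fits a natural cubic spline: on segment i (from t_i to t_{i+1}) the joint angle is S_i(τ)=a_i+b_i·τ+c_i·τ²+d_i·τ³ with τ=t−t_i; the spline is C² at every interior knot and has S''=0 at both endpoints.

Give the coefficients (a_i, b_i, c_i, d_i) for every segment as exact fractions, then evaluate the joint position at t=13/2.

  seg 0: a=-4 b=-6662/1641 c=0 d=267/547
  seg 1: a=-3 b=14965/1641 c=2403/547 d=-10687/1641
  seg 2: a=4 b=-2678/1641 c=-8284/547 d=12761/1641
  seg 3: a=-5 b=-14099/1641 c=4477/547 d=-2485/1641
  seg 4: a=2 b=-608/1641 c=-2978/547 d=2978/1641
S(13/2) = -20055/4376

Δ: Δ0=1/3, Δ1=7, Δ2=-9, Δ3=7/3, Δ4=-4
row 1: diag=8, rhs=40; c'=1/8, d'=5
row 2: denom=4−1·1/8=31/8; d'=(-96−1·5)/(31/8)=-808/31
row 3: denom=8−1·8/31=240/31; d'=(68−1·-808/31)/(240/31)=243/20
row 4: denom=8−3·31/80=547/80; d'=(-38−3·243/20)/(547/80)=-5956/547
back: M4=-5956/547
back: M3=243/20−31/80·-5956/547=8954/547
back: M2=-808/31−8/31·8954/547=-16568/547
back: M1=5−1/8·-16568/547=4806/547
M: M0=0, M1=4806/547, M2=-16568/547, M3=8954/547, M4=-5956/547, M5=0
seg 0: a=-4, c=M0/2=0, d=(M1−M0)/(6·3)=267/547, b=Δ0−h0·(2M0+M1)/6=-6662/1641
seg 1: a=-3, c=M1/2=2403/547, d=(M2−M1)/(6·1)=-10687/1641, b=Δ1−h1·(2M1+M2)/6=14965/1641
seg 2: a=4, c=M2/2=-8284/547, d=(M3−M2)/(6·1)=12761/1641, b=Δ2−h2·(2M2+M3)/6=-2678/1641
seg 3: a=-5, c=M3/2=4477/547, d=(M4−M3)/(6·3)=-2485/1641, b=Δ3−h3·(2M3+M4)/6=-14099/1641
seg 4: a=2, c=M4/2=-2978/547, d=(M5−M4)/(6·1)=2978/1641, b=Δ4−h4·(2M4+M5)/6=-608/1641
t_q=13/2 → seg 3, τ=3/2; S=-5+-14099/1641·τ+4477/547·τ²+-2485/1641·τ³=-20055/4376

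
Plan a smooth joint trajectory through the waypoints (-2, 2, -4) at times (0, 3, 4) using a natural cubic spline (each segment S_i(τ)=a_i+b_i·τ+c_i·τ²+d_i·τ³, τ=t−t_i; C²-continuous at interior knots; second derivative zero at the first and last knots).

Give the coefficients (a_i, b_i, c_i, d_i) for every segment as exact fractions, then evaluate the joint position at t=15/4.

Δ: Δ0=4/3, Δ1=-6
row 1: diag=8, rhs=-44; c'=1/8, d'=-11/2
back: M1=-11/2
M: M0=0, M1=-11/2, M2=0
seg 0: a=-2, c=M0/2=0, d=(M1−M0)/(6·3)=-11/36, b=Δ0−h0·(2M0+M1)/6=49/12
seg 1: a=2, c=M1/2=-11/4, d=(M2−M1)/(6·1)=11/12, b=Δ1−h1·(2M1+M2)/6=-25/6
t_q=15/4 → seg 1, τ=3/4; S=2+-25/6·τ+-11/4·τ²+11/12·τ³=-585/256

  seg 0: a=-2 b=49/12 c=0 d=-11/36
  seg 1: a=2 b=-25/6 c=-11/4 d=11/12
S(15/4) = -585/256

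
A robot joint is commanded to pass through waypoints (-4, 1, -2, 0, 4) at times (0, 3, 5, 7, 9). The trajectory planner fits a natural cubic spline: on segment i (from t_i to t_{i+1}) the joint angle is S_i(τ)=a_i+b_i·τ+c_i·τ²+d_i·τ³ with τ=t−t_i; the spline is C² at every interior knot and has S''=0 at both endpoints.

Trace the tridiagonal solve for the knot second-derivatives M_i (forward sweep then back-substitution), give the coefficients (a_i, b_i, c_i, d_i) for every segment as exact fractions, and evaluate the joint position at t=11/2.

  seg 0: a=-4 b=2437/852 c=0 d=-113/852
  seg 1: a=1 b=-307/426 c=-339/284 d=685/1704
  seg 2: a=-2 b=-143/213 c=173/142 d=-163/852
  seg 3: a=0 b=406/213 c=5/71 d=-5/426
S(11/2) = -4669/2272

Δ: Δ0=5/3, Δ1=-3/2, Δ2=1, Δ3=2
row 1: diag=10, rhs=-19; c'=1/5, d'=-19/10
row 2: denom=8−2·1/5=38/5; d'=(15−2·-19/10)/(38/5)=47/19
row 3: denom=8−2·5/19=142/19; d'=(6−2·47/19)/(142/19)=10/71
back: M3=10/71
back: M2=47/19−5/19·10/71=173/71
back: M1=-19/10−1/5·173/71=-339/142
M: M0=0, M1=-339/142, M2=173/71, M3=10/71, M4=0
seg 0: a=-4, c=M0/2=0, d=(M1−M0)/(6·3)=-113/852, b=Δ0−h0·(2M0+M1)/6=2437/852
seg 1: a=1, c=M1/2=-339/284, d=(M2−M1)/(6·2)=685/1704, b=Δ1−h1·(2M1+M2)/6=-307/426
seg 2: a=-2, c=M2/2=173/142, d=(M3−M2)/(6·2)=-163/852, b=Δ2−h2·(2M2+M3)/6=-143/213
seg 3: a=0, c=M3/2=5/71, d=(M4−M3)/(6·2)=-5/426, b=Δ3−h3·(2M3+M4)/6=406/213
t_q=11/2 → seg 2, τ=1/2; S=-2+-143/213·τ+173/142·τ²+-163/852·τ³=-4669/2272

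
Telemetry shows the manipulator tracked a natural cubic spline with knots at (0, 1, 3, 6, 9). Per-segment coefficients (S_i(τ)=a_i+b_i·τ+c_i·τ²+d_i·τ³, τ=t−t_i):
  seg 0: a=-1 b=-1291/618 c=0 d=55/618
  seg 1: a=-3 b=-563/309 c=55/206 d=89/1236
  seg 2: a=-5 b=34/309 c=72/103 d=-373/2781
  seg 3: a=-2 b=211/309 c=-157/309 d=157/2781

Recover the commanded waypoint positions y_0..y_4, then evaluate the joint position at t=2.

y_0 = S_0(0) = a_0 = -1
y_1 = S_1(0) = a_1 = -3
y_2 = S_2(0) = a_2 = -5
y_3 = S_3(0) = a_3 = -2
y_4 = S_3(3) = -3
t_q=2 is in segment 1 (τ=1); S_1(τ)=-1847/412

y_0=-1 y_1=-3 y_2=-5 y_3=-2 y_4=-3
S(2) = -1847/412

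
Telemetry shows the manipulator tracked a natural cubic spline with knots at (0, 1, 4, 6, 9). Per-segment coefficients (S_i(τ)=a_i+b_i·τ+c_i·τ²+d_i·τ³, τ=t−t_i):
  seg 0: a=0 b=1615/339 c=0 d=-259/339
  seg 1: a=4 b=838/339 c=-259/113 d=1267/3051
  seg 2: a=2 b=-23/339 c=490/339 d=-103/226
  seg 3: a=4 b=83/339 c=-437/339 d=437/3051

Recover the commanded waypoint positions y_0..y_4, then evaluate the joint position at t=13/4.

y_0 = S_0(0) = a_0 = 0
y_1 = S_1(0) = a_1 = 4
y_2 = S_2(0) = a_2 = 2
y_3 = S_3(0) = a_3 = 4
y_4 = S_3(3) = -3
t_q=13/4 is in segment 1 (τ=9/4); S_1(τ)=19445/7232

y_0=0 y_1=4 y_2=2 y_3=4 y_4=-3
S(13/4) = 19445/7232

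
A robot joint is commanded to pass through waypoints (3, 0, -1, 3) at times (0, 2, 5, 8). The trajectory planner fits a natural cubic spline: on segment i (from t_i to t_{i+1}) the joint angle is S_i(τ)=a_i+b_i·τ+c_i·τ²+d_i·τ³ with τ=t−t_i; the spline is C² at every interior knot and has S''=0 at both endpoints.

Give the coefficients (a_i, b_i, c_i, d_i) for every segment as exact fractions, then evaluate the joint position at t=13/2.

Δ: Δ0=-3/2, Δ1=-1/3, Δ2=4/3
row 1: diag=10, rhs=7; c'=3/10, d'=7/10
row 2: denom=12−3·3/10=111/10; d'=(10−3·7/10)/(111/10)=79/111
back: M2=79/111
back: M1=7/10−3/10·79/111=18/37
M: M0=0, M1=18/37, M2=79/111, M3=0
seg 0: a=3, c=M0/2=0, d=(M1−M0)/(6·2)=3/74, b=Δ0−h0·(2M0+M1)/6=-123/74
seg 1: a=0, c=M1/2=9/37, d=(M2−M1)/(6·3)=25/1998, b=Δ1−h1·(2M1+M2)/6=-87/74
seg 2: a=-1, c=M2/2=79/222, d=(M3−M2)/(6·3)=-79/1998, b=Δ2−h2·(2M2+M3)/6=23/37
t_q=13/2 → seg 2, τ=3/2; S=-1+23/37·τ+79/222·τ²+-79/1998·τ³=355/592

  seg 0: a=3 b=-123/74 c=0 d=3/74
  seg 1: a=0 b=-87/74 c=9/37 d=25/1998
  seg 2: a=-1 b=23/37 c=79/222 d=-79/1998
S(13/2) = 355/592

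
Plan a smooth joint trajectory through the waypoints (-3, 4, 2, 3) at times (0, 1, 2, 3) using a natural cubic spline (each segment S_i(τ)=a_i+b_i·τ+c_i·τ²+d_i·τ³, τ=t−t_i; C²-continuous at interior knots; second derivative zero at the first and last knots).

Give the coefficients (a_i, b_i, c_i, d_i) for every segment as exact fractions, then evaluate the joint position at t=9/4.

Δ: Δ0=7, Δ1=-2, Δ2=1
row 1: diag=4, rhs=-54; c'=1/4, d'=-27/2
row 2: denom=4−1·1/4=15/4; d'=(18−1·-27/2)/(15/4)=42/5
back: M2=42/5
back: M1=-27/2−1/4·42/5=-78/5
M: M0=0, M1=-78/5, M2=42/5, M3=0
seg 0: a=-3, c=M0/2=0, d=(M1−M0)/(6·1)=-13/5, b=Δ0−h0·(2M0+M1)/6=48/5
seg 1: a=4, c=M1/2=-39/5, d=(M2−M1)/(6·1)=4, b=Δ1−h1·(2M1+M2)/6=9/5
seg 2: a=2, c=M2/2=21/5, d=(M3−M2)/(6·1)=-7/5, b=Δ2−h2·(2M2+M3)/6=-9/5
t_q=9/4 → seg 2, τ=1/4; S=2+-9/5·τ+21/5·τ²+-7/5·τ³=573/320

  seg 0: a=-3 b=48/5 c=0 d=-13/5
  seg 1: a=4 b=9/5 c=-39/5 d=4
  seg 2: a=2 b=-9/5 c=21/5 d=-7/5
S(9/4) = 573/320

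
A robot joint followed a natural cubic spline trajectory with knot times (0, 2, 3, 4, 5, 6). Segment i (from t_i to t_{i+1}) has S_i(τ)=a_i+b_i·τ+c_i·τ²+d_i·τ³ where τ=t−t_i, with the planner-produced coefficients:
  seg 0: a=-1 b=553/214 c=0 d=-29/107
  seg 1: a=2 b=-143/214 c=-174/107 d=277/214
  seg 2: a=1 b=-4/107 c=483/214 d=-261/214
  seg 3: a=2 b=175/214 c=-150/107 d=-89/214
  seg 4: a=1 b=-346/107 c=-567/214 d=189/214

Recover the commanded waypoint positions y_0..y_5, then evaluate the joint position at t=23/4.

y_0=-1 y_1=2 y_2=1 y_3=2 y_4=1 y_5=-4
S(23/4) = -34829/13696

y_0 = S_0(0) = a_0 = -1
y_1 = S_1(0) = a_1 = 2
y_2 = S_2(0) = a_2 = 1
y_3 = S_3(0) = a_3 = 2
y_4 = S_4(0) = a_4 = 1
y_5 = S_4(1) = -4
t_q=23/4 is in segment 4 (τ=3/4); S_4(τ)=-34829/13696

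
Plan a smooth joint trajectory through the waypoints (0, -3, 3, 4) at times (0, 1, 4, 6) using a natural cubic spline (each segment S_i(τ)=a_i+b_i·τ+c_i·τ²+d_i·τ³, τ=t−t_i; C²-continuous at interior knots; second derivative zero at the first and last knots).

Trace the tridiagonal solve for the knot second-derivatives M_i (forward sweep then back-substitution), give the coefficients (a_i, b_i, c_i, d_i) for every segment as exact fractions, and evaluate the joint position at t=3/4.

  seg 0: a=0 b=-535/142 c=0 d=109/142
  seg 1: a=-3 b=-104/71 c=327/142 d=-163/426
  seg 2: a=3 b=287/142 c=-81/71 d=27/142
S(3/4) = -22737/9088

Δ: Δ0=-3, Δ1=2, Δ2=1/2
row 1: diag=8, rhs=30; c'=3/8, d'=15/4
row 2: denom=10−3·3/8=71/8; d'=(-9−3·15/4)/(71/8)=-162/71
back: M2=-162/71
back: M1=15/4−3/8·-162/71=327/71
M: M0=0, M1=327/71, M2=-162/71, M3=0
seg 0: a=0, c=M0/2=0, d=(M1−M0)/(6·1)=109/142, b=Δ0−h0·(2M0+M1)/6=-535/142
seg 1: a=-3, c=M1/2=327/142, d=(M2−M1)/(6·3)=-163/426, b=Δ1−h1·(2M1+M2)/6=-104/71
seg 2: a=3, c=M2/2=-81/71, d=(M3−M2)/(6·2)=27/142, b=Δ2−h2·(2M2+M3)/6=287/142
t_q=3/4 → seg 0, τ=3/4; S=0+-535/142·τ+0·τ²+109/142·τ³=-22737/9088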